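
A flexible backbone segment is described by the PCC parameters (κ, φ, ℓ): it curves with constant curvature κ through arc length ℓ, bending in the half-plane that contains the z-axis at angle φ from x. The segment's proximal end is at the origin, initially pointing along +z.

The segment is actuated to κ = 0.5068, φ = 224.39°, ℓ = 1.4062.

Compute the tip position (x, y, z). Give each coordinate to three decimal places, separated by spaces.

θ = κ·ℓ = 0.5068 × 1.4062 = 0.71266 rad
ρ = (1 − cos θ)/κ = (1 − 0.75662)/0.5068 = 0.48022
z = sin θ / κ = 0.65385/0.5068 = 1.29015
x = ρ cos φ = 0.48022 × cos(224.39°) = -0.34316
y = ρ sin φ = 0.48022 × sin(224.39°) = -0.33593

-0.343 -0.336 1.290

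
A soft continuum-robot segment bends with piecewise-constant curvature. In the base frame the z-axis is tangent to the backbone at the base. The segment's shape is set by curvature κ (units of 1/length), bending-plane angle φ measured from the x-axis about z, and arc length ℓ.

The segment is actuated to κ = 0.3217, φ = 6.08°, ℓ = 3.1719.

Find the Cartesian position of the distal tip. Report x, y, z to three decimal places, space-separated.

θ = κ·ℓ = 0.3217 × 3.1719 = 1.02040 rad
ρ = (1 − cos θ)/κ = (1 − 0.52302)/0.3217 = 1.48267
z = sin θ / κ = 0.85232/0.3217 = 2.64942
x = ρ cos φ = 1.48267 × cos(6.08°) = 1.47433
y = ρ sin φ = 1.48267 × sin(6.08°) = 0.15704

1.474 0.157 2.649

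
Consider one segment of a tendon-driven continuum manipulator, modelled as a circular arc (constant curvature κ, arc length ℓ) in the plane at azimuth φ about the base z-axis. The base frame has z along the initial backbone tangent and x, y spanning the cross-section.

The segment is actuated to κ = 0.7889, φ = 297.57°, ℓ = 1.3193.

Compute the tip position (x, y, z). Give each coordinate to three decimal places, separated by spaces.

0.290 -0.556 1.094

θ = κ·ℓ = 0.7889 × 1.3193 = 1.04080 rad
ρ = (1 − cos θ)/κ = (1 − 0.50553)/0.7889 = 0.62678
z = sin θ / κ = 0.86281/0.7889 = 1.09368
x = ρ cos φ = 0.62678 × cos(297.57°) = 0.29009
y = ρ sin φ = 0.62678 × sin(297.57°) = -0.55561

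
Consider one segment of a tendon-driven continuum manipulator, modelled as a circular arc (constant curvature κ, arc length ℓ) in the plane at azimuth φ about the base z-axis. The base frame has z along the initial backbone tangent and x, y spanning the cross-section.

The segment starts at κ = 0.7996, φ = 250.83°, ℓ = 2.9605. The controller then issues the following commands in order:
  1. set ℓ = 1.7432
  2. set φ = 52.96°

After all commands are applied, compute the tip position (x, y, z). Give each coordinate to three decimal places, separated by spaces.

initial: κ=0.7996, φ=250.83°, ℓ=2.9605
cmd 1: set ℓ=1.7432 → (κ,φ,ℓ)=(0.7996,250.83°,1.7432) → tip=(-0.3384,-0.9734,1.2311)
cmd 2: set φ=52.96° → (κ,φ,ℓ)=(0.7996,52.96°,1.7432) → tip=(0.6207,0.8226,1.2311)

0.621 0.823 1.231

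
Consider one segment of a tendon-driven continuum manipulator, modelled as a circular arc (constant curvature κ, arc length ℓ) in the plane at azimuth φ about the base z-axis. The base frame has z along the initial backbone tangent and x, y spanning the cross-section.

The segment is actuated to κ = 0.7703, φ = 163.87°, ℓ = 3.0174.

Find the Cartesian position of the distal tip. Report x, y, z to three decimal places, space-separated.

-2.100 0.607 0.947

θ = κ·ℓ = 0.7703 × 3.0174 = 2.32430 rad
ρ = (1 − cos θ)/κ = (1 − -0.68420)/0.7703 = 2.18642
z = sin θ / κ = 0.72929/0.7703 = 0.94677
x = ρ cos φ = 2.18642 × cos(163.87°) = -2.10035
y = ρ sin φ = 2.18642 × sin(163.87°) = 0.60743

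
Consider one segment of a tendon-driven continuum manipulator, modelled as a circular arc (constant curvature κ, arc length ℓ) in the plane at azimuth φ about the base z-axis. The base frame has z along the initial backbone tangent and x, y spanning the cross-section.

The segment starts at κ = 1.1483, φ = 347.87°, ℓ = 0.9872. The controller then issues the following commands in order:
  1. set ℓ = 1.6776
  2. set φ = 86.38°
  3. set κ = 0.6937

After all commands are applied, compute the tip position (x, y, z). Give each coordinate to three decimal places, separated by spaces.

0.055 0.869 1.324

initial: κ=1.1483, φ=347.87°, ℓ=0.9872
cmd 1: set ℓ=1.6776 → (κ,φ,ℓ)=(1.1483,347.87°,1.6776) → tip=(1.1478,-0.2467,0.8164)
cmd 2: set φ=86.38° → (κ,φ,ℓ)=(1.1483,86.38°,1.6776) → tip=(0.0741,1.1717,0.8164)
cmd 3: set κ=0.6937 → (κ,φ,ℓ)=(0.6937,86.38°,1.6776) → tip=(0.0550,0.8691,1.3238)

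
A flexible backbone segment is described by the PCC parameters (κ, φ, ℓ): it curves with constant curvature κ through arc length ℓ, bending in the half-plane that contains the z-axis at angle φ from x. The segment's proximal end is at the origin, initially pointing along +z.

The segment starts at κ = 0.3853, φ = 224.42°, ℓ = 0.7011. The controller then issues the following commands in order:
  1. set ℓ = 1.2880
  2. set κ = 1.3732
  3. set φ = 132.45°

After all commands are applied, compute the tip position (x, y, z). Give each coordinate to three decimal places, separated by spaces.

-0.588 0.643 0.714

initial: κ=0.3853, φ=224.42°, ℓ=0.7011
cmd 1: set ℓ=1.2880 → (κ,φ,ℓ)=(0.3853,224.42°,1.2880) → tip=(-0.2236,-0.2191,1.2358)
cmd 2: set κ=1.3732 → (κ,φ,ℓ)=(1.3732,224.42°,1.2880) → tip=(-0.6224,-0.6099,0.7140)
cmd 3: set φ=132.45° → (κ,φ,ℓ)=(1.3732,132.45°,1.2880) → tip=(-0.5881,0.6430,0.7140)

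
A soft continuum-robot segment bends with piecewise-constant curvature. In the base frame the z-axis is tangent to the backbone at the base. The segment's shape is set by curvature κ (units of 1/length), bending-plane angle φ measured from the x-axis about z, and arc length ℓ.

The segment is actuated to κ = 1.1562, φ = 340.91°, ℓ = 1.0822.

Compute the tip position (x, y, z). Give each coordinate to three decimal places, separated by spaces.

0.561 -0.194 0.821

θ = κ·ℓ = 1.1562 × 1.0822 = 1.25124 rad
ρ = (1 − cos θ)/κ = (1 − 0.31415)/1.1562 = 0.59320
z = sin θ / κ = 0.94937/1.1562 = 0.82112
x = ρ cos φ = 0.59320 × cos(340.91°) = 0.56057
y = ρ sin φ = 0.59320 × sin(340.91°) = -0.19401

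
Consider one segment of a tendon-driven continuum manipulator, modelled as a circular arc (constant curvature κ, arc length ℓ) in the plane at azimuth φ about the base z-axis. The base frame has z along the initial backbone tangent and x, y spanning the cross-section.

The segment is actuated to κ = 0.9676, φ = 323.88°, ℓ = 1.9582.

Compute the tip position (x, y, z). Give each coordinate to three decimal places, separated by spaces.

1.101 -0.803 0.980

θ = κ·ℓ = 0.9676 × 1.9582 = 1.89475 rad
ρ = (1 − cos θ)/κ = (1 − -0.31832)/0.9676 = 1.36247
z = sin θ / κ = 0.94798/0.9676 = 0.97973
x = ρ cos φ = 1.36247 × cos(323.88°) = 1.10058
y = ρ sin φ = 1.36247 × sin(323.88°) = -0.80314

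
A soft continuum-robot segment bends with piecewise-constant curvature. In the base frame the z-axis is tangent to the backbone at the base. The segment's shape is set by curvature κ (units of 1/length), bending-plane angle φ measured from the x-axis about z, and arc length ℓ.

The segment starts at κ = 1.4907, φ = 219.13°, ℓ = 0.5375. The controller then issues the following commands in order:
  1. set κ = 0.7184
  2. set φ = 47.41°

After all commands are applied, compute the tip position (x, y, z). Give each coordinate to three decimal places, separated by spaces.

initial: κ=1.4907, φ=219.13°, ℓ=0.5375
cmd 1: set κ=0.7184 → (κ,φ,ℓ)=(0.7184,219.13°,0.5375) → tip=(-0.0795,-0.0647,0.5242)
cmd 2: set φ=47.41° → (κ,φ,ℓ)=(0.7184,47.41°,0.5375) → tip=(0.0694,0.0755,0.5242)

0.069 0.075 0.524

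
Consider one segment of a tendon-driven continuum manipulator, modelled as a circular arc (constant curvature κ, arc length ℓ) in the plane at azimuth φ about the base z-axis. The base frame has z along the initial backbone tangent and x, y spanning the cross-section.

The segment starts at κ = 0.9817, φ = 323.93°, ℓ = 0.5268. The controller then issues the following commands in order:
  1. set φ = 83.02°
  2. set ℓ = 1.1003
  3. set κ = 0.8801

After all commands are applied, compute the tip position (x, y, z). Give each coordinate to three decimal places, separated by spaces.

0.060 0.489 0.936

initial: κ=0.9817, φ=323.93°, ℓ=0.5268
cmd 1: set φ=83.02° → (κ,φ,ℓ)=(0.9817,83.02°,0.5268) → tip=(0.0162,0.1322,0.5036)
cmd 2: set ℓ=1.1003 → (κ,φ,ℓ)=(0.9817,83.02°,1.1003) → tip=(0.0655,0.5347,0.8985)
cmd 3: set κ=0.8801 → (κ,φ,ℓ)=(0.8801,83.02°,1.1003) → tip=(0.0598,0.4887,0.9362)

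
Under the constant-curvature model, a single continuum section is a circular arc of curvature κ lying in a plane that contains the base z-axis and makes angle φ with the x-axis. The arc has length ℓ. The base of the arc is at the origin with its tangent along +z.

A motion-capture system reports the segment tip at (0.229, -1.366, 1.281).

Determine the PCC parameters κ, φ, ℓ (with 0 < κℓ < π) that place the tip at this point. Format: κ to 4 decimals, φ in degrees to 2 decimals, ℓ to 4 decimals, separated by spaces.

0.7783 279.52 2.1186

ρ = √(x²+y²) = √(0.229² + -1.366²) = 1.38506
φ = atan2(y, x) mod 360° = atan2(-1.366, 0.229) = 279.5167°
|p|² = ρ² + z² = 1.38506² + 1.281² = 3.55936
κ = 2ρ / |p|² = 2×1.38506 / 3.55936 = 0.77827
θ = 2·atan2(ρ, z) = 2·atan2(1.38506, 1.281) = 1.64882 rad
ℓ = θ/κ = 1.64882/0.77827 = 2.11859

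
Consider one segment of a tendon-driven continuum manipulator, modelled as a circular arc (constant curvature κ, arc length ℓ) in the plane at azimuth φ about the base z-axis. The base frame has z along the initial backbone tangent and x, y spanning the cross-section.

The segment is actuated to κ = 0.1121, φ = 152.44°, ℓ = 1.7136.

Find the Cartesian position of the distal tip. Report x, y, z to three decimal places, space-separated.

-0.145 0.076 1.703

θ = κ·ℓ = 0.1121 × 1.7136 = 0.19209 rad
ρ = (1 − cos θ)/κ = (1 − 0.98161)/0.1121 = 0.16408
z = sin θ / κ = 0.19092/0.1121 = 1.70308
x = ρ cos φ = 0.16408 × cos(152.44°) = -0.14546
y = ρ sin φ = 0.16408 × sin(152.44°) = 0.07592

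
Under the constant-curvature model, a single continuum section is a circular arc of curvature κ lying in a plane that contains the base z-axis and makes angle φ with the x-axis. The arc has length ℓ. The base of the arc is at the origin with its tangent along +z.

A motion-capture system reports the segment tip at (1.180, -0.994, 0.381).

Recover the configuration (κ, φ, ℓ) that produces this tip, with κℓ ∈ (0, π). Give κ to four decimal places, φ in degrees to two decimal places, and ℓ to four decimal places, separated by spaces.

ρ = √(x²+y²) = √(1.180² + -0.994²) = 1.54287
φ = atan2(y, x) mod 360° = atan2(-0.994, 1.180) = 319.8901°
|p|² = ρ² + z² = 1.54287² + 0.381² = 2.52560
κ = 2ρ / |p|² = 2×1.54287 / 2.52560 = 1.22178
θ = 2·atan2(ρ, z) = 2·atan2(1.54287, 0.381) = 2.65739 rad
ℓ = θ/κ = 2.65739/1.22178 = 2.17501

1.2218 319.89 2.1750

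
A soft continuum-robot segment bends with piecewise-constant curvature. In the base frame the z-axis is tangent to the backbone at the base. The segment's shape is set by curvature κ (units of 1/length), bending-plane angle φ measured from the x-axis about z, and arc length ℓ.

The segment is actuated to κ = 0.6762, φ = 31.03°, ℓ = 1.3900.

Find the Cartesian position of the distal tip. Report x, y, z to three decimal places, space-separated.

θ = κ·ℓ = 0.6762 × 1.3900 = 0.93992 rad
ρ = (1 − cos θ)/κ = (1 − 0.58985)/0.6762 = 0.60655
z = sin θ / κ = 0.80751/0.6762 = 1.19419
x = ρ cos φ = 0.60655 × cos(31.03°) = 0.51975
y = ρ sin φ = 0.60655 × sin(31.03°) = 0.31267

0.520 0.313 1.194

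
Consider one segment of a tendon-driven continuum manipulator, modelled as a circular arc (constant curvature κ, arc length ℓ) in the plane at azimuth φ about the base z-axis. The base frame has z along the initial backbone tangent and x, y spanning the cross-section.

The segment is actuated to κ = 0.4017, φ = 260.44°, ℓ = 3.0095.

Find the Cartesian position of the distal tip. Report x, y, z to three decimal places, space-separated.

θ = κ·ℓ = 0.4017 × 3.0095 = 1.20892 rad
ρ = (1 − cos θ)/κ = (1 − 0.35403)/0.4017 = 1.60808
z = sin θ / κ = 0.93523/0.4017 = 2.32819
x = ρ cos φ = 1.60808 × cos(260.44°) = -0.26707
y = ρ sin φ = 1.60808 × sin(260.44°) = -1.58575

-0.267 -1.586 2.328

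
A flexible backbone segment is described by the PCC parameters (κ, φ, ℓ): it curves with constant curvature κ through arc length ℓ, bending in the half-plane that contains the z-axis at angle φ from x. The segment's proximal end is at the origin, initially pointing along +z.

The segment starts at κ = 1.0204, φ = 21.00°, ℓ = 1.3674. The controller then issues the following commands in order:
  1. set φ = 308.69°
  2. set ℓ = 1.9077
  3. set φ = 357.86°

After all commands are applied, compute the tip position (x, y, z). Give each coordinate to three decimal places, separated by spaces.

1.339 -0.050 0.912

initial: κ=1.0204, φ=21.00°, ℓ=1.3674
cmd 1: set φ=308.69° → (κ,φ,ℓ)=(1.0204,308.69°,1.3674) → tip=(0.5056,-0.6314,0.9650)
cmd 2: set ℓ=1.9077 → (κ,φ,ℓ)=(1.0204,308.69°,1.9077) → tip=(0.8375,-1.0457,0.9116)
cmd 3: set φ=357.86° → (κ,φ,ℓ)=(1.0204,357.86°,1.9077) → tip=(1.3388,-0.0500,0.9116)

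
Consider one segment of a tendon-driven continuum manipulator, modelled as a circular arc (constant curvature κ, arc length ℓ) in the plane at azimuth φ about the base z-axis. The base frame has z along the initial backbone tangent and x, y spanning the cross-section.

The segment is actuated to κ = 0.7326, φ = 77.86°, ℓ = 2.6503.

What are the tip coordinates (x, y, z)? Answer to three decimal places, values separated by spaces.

0.391 1.818 1.272

θ = κ·ℓ = 0.7326 × 2.6503 = 1.94161 rad
ρ = (1 − cos θ)/κ = (1 − -0.36237)/0.7326 = 1.85964
z = sin θ / κ = 0.93203/0.7326 = 1.27223
x = ρ cos φ = 1.85964 × cos(77.86°) = 0.39108
y = ρ sin φ = 1.85964 × sin(77.86°) = 1.81805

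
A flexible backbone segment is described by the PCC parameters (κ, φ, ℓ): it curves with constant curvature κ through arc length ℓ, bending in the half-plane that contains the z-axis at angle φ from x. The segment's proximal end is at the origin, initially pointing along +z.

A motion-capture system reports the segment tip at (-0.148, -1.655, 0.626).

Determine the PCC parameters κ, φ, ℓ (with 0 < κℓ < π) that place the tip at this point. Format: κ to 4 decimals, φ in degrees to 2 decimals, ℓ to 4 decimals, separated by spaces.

1.0540 264.89 2.2969

ρ = √(x²+y²) = √(-0.148² + -1.655²) = 1.66160
φ = atan2(y, x) mod 360° = atan2(-1.655, -0.148) = 264.8899°
|p|² = ρ² + z² = 1.66160² + 0.626² = 3.15280
κ = 2ρ / |p|² = 2×1.66160 / 3.15280 = 1.05405
θ = 2·atan2(ρ, z) = 2·atan2(1.66160, 0.626) = 2.42099 rad
ℓ = θ/κ = 2.42099/1.05405 = 2.29685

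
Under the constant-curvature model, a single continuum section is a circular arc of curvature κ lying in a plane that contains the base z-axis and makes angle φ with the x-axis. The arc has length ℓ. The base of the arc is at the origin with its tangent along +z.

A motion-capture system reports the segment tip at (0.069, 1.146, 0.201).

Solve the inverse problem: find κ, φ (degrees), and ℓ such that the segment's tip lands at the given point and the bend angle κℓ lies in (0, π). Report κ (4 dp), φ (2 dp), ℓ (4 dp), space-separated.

1.6902 86.55 1.6536

ρ = √(x²+y²) = √(0.069² + 1.146²) = 1.14808
φ = atan2(y, x) mod 360° = atan2(1.146, 0.069) = 86.5544°
|p|² = ρ² + z² = 1.14808² + 0.201² = 1.35848
κ = 2ρ / |p|² = 2×1.14808 / 1.35848 = 1.69024
θ = 2·atan2(ρ, z) = 2·atan2(1.14808, 0.201) = 2.79495 rad
ℓ = θ/κ = 2.79495/1.69024 = 1.65359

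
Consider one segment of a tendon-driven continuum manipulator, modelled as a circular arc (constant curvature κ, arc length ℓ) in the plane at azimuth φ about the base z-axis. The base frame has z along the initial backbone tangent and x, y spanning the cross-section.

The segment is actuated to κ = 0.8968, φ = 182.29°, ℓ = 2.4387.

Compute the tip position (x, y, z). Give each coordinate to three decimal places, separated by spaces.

θ = κ·ℓ = 0.8968 × 2.4387 = 2.18703 rad
ρ = (1 − cos θ)/κ = (1 − -0.57796)/0.8968 = 1.75955
z = sin θ / κ = 0.81606/0.8968 = 0.90997
x = ρ cos φ = 1.75955 × cos(182.29°) = -1.75814
y = ρ sin φ = 1.75955 × sin(182.29°) = -0.07031

-1.758 -0.070 0.910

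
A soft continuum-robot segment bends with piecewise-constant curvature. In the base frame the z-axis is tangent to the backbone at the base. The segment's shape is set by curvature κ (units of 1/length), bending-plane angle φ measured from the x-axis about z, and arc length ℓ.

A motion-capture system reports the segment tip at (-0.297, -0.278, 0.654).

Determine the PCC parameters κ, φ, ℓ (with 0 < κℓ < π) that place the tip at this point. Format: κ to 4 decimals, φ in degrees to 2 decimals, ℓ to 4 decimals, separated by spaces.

ρ = √(x²+y²) = √(-0.297² + -0.278²) = 0.40681
φ = atan2(y, x) mod 360° = atan2(-0.278, -0.297) = 223.1074°
|p|² = ρ² + z² = 0.40681² + 0.654² = 0.59321
κ = 2ρ / |p|² = 2×0.40681 / 0.59321 = 1.37155
θ = 2·atan2(ρ, z) = 2·atan2(0.40681, 0.654) = 1.11292 rad
ℓ = θ/κ = 1.11292/1.37155 = 0.81143

1.3716 223.11 0.8114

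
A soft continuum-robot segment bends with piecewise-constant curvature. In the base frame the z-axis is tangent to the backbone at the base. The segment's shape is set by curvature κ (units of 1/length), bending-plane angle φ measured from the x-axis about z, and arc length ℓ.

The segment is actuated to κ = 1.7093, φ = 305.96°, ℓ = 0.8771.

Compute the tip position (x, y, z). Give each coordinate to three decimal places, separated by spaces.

0.319 -0.440 0.584

θ = κ·ℓ = 1.7093 × 0.8771 = 1.49923 rad
ρ = (1 − cos θ)/κ = (1 − 0.07151)/1.7093 = 0.54320
z = sin θ / κ = 0.99744/1.7093 = 0.58354
x = ρ cos φ = 0.54320 × cos(305.96°) = 0.31898
y = ρ sin φ = 0.54320 × sin(305.96°) = -0.43968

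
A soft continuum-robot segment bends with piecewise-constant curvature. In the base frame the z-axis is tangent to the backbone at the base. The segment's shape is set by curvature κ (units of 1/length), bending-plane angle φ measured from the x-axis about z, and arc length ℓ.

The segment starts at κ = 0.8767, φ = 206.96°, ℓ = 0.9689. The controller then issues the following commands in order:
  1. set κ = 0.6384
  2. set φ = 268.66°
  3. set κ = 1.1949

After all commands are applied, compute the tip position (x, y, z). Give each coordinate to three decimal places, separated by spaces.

-0.012 -0.501 0.767

initial: κ=0.8767, φ=206.96°, ℓ=0.9689
cmd 1: set κ=0.6384 → (κ,φ,ℓ)=(0.6384,206.96°,0.9689) → tip=(-0.2587,-0.1316,0.9083)
cmd 2: set φ=268.66° → (κ,φ,ℓ)=(0.6384,268.66°,0.9689) → tip=(-0.0068,-0.2901,0.9083)
cmd 3: set κ=1.1949 → (κ,φ,ℓ)=(1.1949,268.66°,0.9689) → tip=(-0.0117,-0.5008,0.7665)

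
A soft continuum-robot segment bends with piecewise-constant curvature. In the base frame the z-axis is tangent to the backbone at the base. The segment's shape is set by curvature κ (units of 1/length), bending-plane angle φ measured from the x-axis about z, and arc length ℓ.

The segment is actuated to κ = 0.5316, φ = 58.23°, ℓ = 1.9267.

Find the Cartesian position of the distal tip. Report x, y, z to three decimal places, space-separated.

θ = κ·ℓ = 0.5316 × 1.9267 = 1.02423 rad
ρ = (1 − cos θ)/κ = (1 − 0.51975)/0.5316 = 0.90340
z = sin θ / κ = 0.85432/0.5316 = 1.60707
x = ρ cos φ = 0.90340 × cos(58.23°) = 0.47565
y = ρ sin φ = 0.90340 × sin(58.23°) = 0.76804

0.476 0.768 1.607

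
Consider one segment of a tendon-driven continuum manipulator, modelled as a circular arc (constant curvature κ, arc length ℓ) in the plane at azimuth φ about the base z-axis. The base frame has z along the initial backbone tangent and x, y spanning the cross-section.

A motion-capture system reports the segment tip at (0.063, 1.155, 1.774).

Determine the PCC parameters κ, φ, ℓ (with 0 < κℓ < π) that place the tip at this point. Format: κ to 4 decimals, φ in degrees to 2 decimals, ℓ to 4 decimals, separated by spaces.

ρ = √(x²+y²) = √(0.063² + 1.155²) = 1.15672
φ = atan2(y, x) mod 360° = atan2(1.155, 0.063) = 86.8779°
|p|² = ρ² + z² = 1.15672² + 1.774² = 4.48507
κ = 2ρ / |p|² = 2×1.15672 / 4.48507 = 0.51581
θ = 2·atan2(ρ, z) = 2·atan2(1.15672, 1.774) = 1.15561 rad
ℓ = θ/κ = 1.15561/0.51581 = 2.24040

0.5158 86.88 2.2404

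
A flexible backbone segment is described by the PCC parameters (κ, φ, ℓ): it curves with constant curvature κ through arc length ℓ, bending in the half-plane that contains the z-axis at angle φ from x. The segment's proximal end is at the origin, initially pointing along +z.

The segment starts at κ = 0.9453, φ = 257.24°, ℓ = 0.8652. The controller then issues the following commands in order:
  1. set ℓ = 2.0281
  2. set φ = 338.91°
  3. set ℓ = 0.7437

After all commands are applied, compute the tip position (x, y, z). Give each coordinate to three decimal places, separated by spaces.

initial: κ=0.9453, φ=257.24°, ℓ=0.8652
cmd 1: set ℓ=2.0281 → (κ,φ,ℓ)=(0.9453,257.24°,2.0281) → tip=(-0.3130,-1.3820,0.9950)
cmd 2: set φ=338.91° → (κ,φ,ℓ)=(0.9453,338.91°,2.0281) → tip=(1.3221,-0.5099,0.9950)
cmd 3: set ℓ=0.7437 → (κ,φ,ℓ)=(0.9453,338.91°,0.7437) → tip=(0.2340,-0.0903,0.6839)

0.234 -0.090 0.684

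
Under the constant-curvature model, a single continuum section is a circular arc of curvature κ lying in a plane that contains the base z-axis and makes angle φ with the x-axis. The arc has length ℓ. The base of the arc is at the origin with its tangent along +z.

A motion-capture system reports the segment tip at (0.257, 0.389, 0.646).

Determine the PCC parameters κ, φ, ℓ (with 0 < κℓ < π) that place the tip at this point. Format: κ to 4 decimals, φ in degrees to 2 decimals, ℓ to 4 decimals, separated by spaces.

ρ = √(x²+y²) = √(0.257² + 0.389²) = 0.46623
φ = atan2(y, x) mod 360° = atan2(0.389, 0.257) = 56.5485°
|p|² = ρ² + z² = 0.46623² + 0.646² = 0.63469
κ = 2ρ / |p|² = 2×0.46623 / 0.63469 = 1.46917
θ = 2·atan2(ρ, z) = 2·atan2(0.46623, 0.646) = 1.25031 rad
ℓ = θ/κ = 1.25031/1.46917 = 0.85103

1.4692 56.55 0.8510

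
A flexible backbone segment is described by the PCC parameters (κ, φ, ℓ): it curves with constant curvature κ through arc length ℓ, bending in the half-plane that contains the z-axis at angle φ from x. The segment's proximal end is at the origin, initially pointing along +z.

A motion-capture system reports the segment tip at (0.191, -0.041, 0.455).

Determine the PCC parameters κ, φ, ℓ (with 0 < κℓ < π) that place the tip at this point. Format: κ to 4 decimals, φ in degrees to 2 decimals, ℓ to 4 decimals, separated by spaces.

ρ = √(x²+y²) = √(0.191² + -0.041²) = 0.19535
φ = atan2(y, x) mod 360° = atan2(-0.041, 0.191) = 347.8848°
|p|² = ρ² + z² = 0.19535² + 0.455² = 0.24519
κ = 2ρ / |p|² = 2×0.19535 / 0.24519 = 1.59349
θ = 2·atan2(ρ, z) = 2·atan2(0.19535, 0.455) = 0.81109 rad
ℓ = θ/κ = 0.81109/1.59349 = 0.50900

1.5935 347.88 0.5090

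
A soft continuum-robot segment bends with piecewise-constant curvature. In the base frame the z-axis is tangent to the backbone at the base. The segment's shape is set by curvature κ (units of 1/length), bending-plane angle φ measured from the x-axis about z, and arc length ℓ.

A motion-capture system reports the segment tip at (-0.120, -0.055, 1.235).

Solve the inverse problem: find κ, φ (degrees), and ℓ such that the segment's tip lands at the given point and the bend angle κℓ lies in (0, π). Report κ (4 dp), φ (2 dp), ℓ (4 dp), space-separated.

ρ = √(x²+y²) = √(-0.120² + -0.055²) = 0.13200
φ = atan2(y, x) mod 360° = atan2(-0.055, -0.120) = 204.6236°
|p|² = ρ² + z² = 0.13200² + 1.235² = 1.54265
κ = 2ρ / |p|² = 2×0.13200 / 1.54265 = 0.17114
θ = 2·atan2(ρ, z) = 2·atan2(0.13200, 1.235) = 0.21296 rad
ℓ = θ/κ = 0.21296/0.17114 = 1.24438

0.1711 204.62 1.2444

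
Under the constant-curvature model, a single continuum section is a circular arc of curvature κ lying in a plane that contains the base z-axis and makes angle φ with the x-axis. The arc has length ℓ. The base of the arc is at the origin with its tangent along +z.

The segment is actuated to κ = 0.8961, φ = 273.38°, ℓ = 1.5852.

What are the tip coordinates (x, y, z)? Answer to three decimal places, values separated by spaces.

0.056 -0.947 1.103

θ = κ·ℓ = 0.8961 × 1.5852 = 1.42050 rad
ρ = (1 − cos θ)/κ = (1 − 0.14973)/0.8961 = 0.94885
z = sin θ / κ = 0.98873/0.8961 = 1.10337
x = ρ cos φ = 0.94885 × cos(273.38°) = 0.05594
y = ρ sin φ = 0.94885 × sin(273.38°) = -0.94720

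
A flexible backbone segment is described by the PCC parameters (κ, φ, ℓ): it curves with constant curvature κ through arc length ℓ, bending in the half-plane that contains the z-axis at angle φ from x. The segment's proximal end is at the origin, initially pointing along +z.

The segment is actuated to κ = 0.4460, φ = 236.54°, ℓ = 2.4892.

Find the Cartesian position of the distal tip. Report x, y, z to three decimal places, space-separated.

θ = κ·ℓ = 0.4460 × 2.4892 = 1.11018 rad
ρ = (1 − cos θ)/κ = (1 − 0.44450)/0.4460 = 1.24552
z = sin θ / κ = 0.89578/0.4460 = 2.00848
x = ρ cos φ = 1.24552 × cos(236.54°) = -0.68672
y = ρ sin φ = 1.24552 × sin(236.54°) = -1.03910

-0.687 -1.039 2.008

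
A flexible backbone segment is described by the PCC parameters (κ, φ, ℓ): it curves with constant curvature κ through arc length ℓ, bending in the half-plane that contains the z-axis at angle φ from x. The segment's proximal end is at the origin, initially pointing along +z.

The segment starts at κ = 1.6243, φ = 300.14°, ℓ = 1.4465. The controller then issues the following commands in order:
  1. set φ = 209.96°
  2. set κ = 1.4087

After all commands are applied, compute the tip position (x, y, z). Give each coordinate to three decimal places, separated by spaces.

-0.892 -0.514 0.634

initial: κ=1.6243, φ=300.14°, ℓ=1.4465
cmd 1: set φ=209.96° → (κ,φ,ℓ)=(1.6243,209.96°,1.4465) → tip=(-0.9080,-0.5234,0.4382)
cmd 2: set κ=1.4087 → (κ,φ,ℓ)=(1.4087,209.96°,1.4465) → tip=(-0.8918,-0.5141,0.6339)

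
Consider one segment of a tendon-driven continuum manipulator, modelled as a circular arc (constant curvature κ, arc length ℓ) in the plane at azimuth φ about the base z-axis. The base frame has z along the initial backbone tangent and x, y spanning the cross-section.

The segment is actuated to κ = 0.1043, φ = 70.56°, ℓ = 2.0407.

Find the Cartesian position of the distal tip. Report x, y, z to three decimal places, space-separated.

0.072 0.204 2.025

θ = κ·ℓ = 0.1043 × 2.0407 = 0.21285 rad
ρ = (1 − cos θ)/κ = (1 − 0.97743)/0.1043 = 0.21636
z = sin θ / κ = 0.21124/0.1043 = 2.02533
x = ρ cos φ = 0.21636 × cos(70.56°) = 0.07201
y = ρ sin φ = 0.21636 × sin(70.56°) = 0.20402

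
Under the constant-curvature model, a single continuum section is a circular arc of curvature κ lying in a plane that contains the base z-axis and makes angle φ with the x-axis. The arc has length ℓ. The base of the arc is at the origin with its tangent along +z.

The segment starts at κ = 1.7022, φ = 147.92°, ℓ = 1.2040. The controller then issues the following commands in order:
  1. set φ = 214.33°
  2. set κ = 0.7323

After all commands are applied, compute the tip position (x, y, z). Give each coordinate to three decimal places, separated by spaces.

-0.411 -0.280 1.054

initial: κ=1.7022, φ=147.92°, ℓ=1.2040
cmd 1: set φ=214.33° → (κ,φ,ℓ)=(1.7022,214.33°,1.2040) → tip=(-0.7086,-0.4839,0.5215)
cmd 2: set κ=0.7323 → (κ,φ,ℓ)=(0.7323,214.33°,1.2040) → tip=(-0.4106,-0.2804,1.0540)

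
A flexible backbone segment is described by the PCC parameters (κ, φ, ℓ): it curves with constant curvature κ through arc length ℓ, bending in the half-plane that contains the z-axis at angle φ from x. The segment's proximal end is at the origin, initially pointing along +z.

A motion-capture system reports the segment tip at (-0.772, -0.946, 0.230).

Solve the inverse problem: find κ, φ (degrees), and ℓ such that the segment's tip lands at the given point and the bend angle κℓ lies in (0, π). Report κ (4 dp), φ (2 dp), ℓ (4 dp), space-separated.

ρ = √(x²+y²) = √(-0.772² + -0.946²) = 1.22102
φ = atan2(y, x) mod 360° = atan2(-0.946, -0.772) = 230.7832°
|p|² = ρ² + z² = 1.22102² + 0.230² = 1.54380
κ = 2ρ / |p|² = 2×1.22102 / 1.54380 = 1.58184
θ = 2·atan2(ρ, z) = 2·atan2(1.22102, 0.230) = 2.76922 rad
ℓ = θ/κ = 2.76922/1.58184 = 1.75063

1.5818 230.78 1.7506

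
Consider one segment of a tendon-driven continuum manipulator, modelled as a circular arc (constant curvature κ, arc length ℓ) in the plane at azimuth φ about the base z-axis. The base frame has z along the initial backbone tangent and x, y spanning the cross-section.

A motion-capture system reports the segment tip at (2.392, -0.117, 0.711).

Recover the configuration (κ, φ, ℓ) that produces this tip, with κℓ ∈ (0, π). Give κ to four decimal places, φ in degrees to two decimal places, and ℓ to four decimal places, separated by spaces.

0.7675 357.20 3.3413

ρ = √(x²+y²) = √(2.392² + -0.117²) = 2.39486
φ = atan2(y, x) mod 360° = atan2(-0.117, 2.392) = 357.1997°
|p|² = ρ² + z² = 2.39486² + 0.711² = 6.24087
κ = 2ρ / |p|² = 2×2.39486 / 6.24087 = 0.76748
θ = 2·atan2(ρ, z) = 2·atan2(2.39486, 0.711) = 2.56440 rad
ℓ = θ/κ = 2.56440/0.76748 = 3.34134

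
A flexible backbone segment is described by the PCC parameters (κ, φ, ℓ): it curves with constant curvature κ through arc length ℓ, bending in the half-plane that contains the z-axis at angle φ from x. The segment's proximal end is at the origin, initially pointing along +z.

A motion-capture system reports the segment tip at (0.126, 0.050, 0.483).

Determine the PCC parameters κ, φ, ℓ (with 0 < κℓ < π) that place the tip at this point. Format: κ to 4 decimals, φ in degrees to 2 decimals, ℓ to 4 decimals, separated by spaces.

ρ = √(x²+y²) = √(0.126² + 0.050²) = 0.13556
φ = atan2(y, x) mod 360° = atan2(0.050, 0.126) = 21.6444°
|p|² = ρ² + z² = 0.13556² + 0.483² = 0.25166
κ = 2ρ / |p|² = 2×0.13556 / 0.25166 = 1.07729
θ = 2·atan2(ρ, z) = 2·atan2(0.13556, 0.483) = 0.54724 rad
ℓ = θ/κ = 0.54724/1.07729 = 0.50798

1.0773 21.64 0.5080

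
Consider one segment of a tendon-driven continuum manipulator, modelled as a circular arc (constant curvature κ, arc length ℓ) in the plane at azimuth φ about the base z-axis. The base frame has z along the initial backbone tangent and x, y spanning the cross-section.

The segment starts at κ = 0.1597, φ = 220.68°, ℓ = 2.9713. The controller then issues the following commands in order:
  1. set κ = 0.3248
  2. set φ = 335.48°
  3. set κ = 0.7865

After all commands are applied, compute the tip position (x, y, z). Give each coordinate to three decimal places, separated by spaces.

1.959 -0.894 0.916

initial: κ=0.1597, φ=220.68°, ℓ=2.9713
cmd 1: set κ=0.3248 → (κ,φ,ℓ)=(0.3248,220.68°,2.9713) → tip=(-1.0055,-0.8643,2.5311)
cmd 2: set φ=335.48° → (κ,φ,ℓ)=(0.3248,335.48°,2.9713) → tip=(1.2063,-0.5503,2.5311)
cmd 3: set κ=0.7865 → (κ,φ,ℓ)=(0.7865,335.48°,2.9713) → tip=(1.9589,-0.8935,0.9162)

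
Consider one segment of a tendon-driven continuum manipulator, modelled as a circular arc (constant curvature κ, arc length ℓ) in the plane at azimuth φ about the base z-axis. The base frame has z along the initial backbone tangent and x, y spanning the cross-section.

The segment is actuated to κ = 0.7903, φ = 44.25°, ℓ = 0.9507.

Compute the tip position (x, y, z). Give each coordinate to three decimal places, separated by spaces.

0.244 0.238 0.864

θ = κ·ℓ = 0.7903 × 0.9507 = 0.75134 rad
ρ = (1 − cos θ)/κ = (1 − 0.73078)/0.7903 = 0.34066
z = sin θ / κ = 0.68262/0.7903 = 0.86374
x = ρ cos φ = 0.34066 × cos(44.25°) = 0.24402
y = ρ sin φ = 0.34066 × sin(44.25°) = 0.23771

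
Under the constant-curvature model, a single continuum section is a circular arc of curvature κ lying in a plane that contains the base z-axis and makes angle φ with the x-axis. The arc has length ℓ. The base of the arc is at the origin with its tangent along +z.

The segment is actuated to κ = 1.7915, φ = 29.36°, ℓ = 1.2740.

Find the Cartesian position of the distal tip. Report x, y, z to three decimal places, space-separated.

θ = κ·ℓ = 1.7915 × 1.2740 = 2.28237 rad
ρ = (1 − cos θ)/κ = (1 − -0.65303)/1.7915 = 0.92271
z = sin θ / κ = 0.75733/1.7915 = 0.42274
x = ρ cos φ = 0.92271 × cos(29.36°) = 0.80419
y = ρ sin φ = 0.92271 × sin(29.36°) = 0.45240

0.804 0.452 0.423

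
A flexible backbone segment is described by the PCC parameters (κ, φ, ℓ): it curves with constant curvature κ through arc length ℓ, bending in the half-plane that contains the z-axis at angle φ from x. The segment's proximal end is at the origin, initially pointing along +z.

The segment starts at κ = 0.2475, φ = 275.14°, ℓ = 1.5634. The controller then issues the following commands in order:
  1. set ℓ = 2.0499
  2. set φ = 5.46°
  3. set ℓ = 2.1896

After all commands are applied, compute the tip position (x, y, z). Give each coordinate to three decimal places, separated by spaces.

0.576 0.055 2.084

initial: κ=0.2475, φ=275.14°, ℓ=1.5634
cmd 1: set ℓ=2.0499 → (κ,φ,ℓ)=(0.2475,275.14°,2.0499) → tip=(0.0456,-0.5069,1.9631)
cmd 2: set φ=5.46° → (κ,φ,ℓ)=(0.2475,5.46°,2.0499) → tip=(0.5066,0.0484,1.9631)
cmd 3: set ℓ=2.1896 → (κ,φ,ℓ)=(0.2475,5.46°,2.1896) → tip=(0.5763,0.0551,2.0840)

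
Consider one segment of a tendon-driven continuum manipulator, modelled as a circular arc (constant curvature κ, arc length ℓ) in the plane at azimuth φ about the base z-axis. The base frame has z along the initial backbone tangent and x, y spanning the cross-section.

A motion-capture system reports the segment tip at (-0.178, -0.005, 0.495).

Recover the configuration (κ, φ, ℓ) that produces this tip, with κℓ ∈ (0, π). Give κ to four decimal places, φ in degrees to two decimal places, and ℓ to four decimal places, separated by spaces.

ρ = √(x²+y²) = √(-0.178² + -0.005²) = 0.17807
φ = atan2(y, x) mod 360° = atan2(-0.005, -0.178) = 181.6090°
|p|² = ρ² + z² = 0.17807² + 0.495² = 0.27673
κ = 2ρ / |p|² = 2×0.17807 / 0.27673 = 1.28694
θ = 2·atan2(ρ, z) = 2·atan2(0.17807, 0.495) = 0.69065 rad
ℓ = θ/κ = 0.69065/1.28694 = 0.53666

1.2869 181.61 0.5367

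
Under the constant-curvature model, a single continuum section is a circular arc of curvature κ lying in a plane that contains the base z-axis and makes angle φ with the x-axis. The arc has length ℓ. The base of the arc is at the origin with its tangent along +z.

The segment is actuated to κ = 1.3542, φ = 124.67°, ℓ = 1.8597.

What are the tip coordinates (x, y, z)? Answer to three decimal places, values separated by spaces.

θ = κ·ℓ = 1.3542 × 1.8597 = 2.51841 rad
ρ = (1 − cos θ)/κ = (1 − -0.81202)/1.3542 = 1.33808
z = sin θ / κ = 0.58363/1.3542 = 0.43097
x = ρ cos φ = 1.33808 × cos(124.67°) = -0.76116
y = ρ sin φ = 1.33808 × sin(124.67°) = 1.10049

-0.761 1.100 0.431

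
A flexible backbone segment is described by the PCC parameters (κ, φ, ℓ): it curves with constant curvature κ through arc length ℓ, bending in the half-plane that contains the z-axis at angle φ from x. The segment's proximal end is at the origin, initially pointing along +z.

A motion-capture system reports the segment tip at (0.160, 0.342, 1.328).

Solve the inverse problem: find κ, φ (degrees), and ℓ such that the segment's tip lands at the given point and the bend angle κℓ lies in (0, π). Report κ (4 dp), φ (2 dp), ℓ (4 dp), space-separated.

0.3962 64.93 1.3984

ρ = √(x²+y²) = √(0.160² + 0.342²) = 0.37758
φ = atan2(y, x) mod 360° = atan2(0.342, 0.160) = 64.9281°
|p|² = ρ² + z² = 0.37758² + 1.328² = 1.90615
κ = 2ρ / |p|² = 2×0.37758 / 1.90615 = 0.39617
θ = 2·atan2(ρ, z) = 2·atan2(0.37758, 1.328) = 0.55402 rad
ℓ = θ/κ = 0.55402/0.39617 = 1.39845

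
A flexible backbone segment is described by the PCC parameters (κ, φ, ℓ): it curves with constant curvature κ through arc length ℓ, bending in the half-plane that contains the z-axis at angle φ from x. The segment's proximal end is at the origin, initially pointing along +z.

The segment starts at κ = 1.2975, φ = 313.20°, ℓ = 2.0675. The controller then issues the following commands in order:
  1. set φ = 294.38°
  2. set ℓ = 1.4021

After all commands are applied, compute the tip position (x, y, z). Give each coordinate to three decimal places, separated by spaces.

initial: κ=1.2975, φ=313.20°, ℓ=2.0675
cmd 1: set φ=294.38° → (κ,φ,ℓ)=(1.2975,294.38°,2.0675) → tip=(0.6033,-1.3313,0.3415)
cmd 2: set ℓ=1.4021 → (κ,φ,ℓ)=(1.2975,294.38°,1.4021) → tip=(0.3964,-0.8746,0.7471)

0.396 -0.875 0.747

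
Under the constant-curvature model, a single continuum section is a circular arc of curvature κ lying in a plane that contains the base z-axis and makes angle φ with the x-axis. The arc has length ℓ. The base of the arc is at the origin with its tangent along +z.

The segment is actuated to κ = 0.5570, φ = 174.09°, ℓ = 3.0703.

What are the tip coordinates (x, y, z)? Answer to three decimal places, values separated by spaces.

θ = κ·ℓ = 0.5570 × 3.0703 = 1.71016 rad
ρ = (1 − cos θ)/κ = (1 − -0.13891)/0.5570 = 2.04472
z = sin θ / κ = 0.99030/0.5570 = 1.77793
x = ρ cos φ = 2.04472 × cos(174.09°) = -2.03385
y = ρ sin φ = 2.04472 × sin(174.09°) = 0.21054

-2.034 0.211 1.778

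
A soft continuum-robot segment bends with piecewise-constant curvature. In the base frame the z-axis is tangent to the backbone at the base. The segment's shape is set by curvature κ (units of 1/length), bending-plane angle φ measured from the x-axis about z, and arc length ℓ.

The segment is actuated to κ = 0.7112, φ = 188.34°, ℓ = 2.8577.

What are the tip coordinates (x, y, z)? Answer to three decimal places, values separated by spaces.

-2.011 -0.295 1.259

θ = κ·ℓ = 0.7112 × 2.8577 = 2.03240 rad
ρ = (1 − cos θ)/κ = (1 − -0.44538)/0.7112 = 2.03231
z = sin θ / κ = 0.89534/0.7112 = 1.25892
x = ρ cos φ = 2.03231 × cos(188.34°) = -2.01082
y = ρ sin φ = 2.03231 × sin(188.34°) = -0.29478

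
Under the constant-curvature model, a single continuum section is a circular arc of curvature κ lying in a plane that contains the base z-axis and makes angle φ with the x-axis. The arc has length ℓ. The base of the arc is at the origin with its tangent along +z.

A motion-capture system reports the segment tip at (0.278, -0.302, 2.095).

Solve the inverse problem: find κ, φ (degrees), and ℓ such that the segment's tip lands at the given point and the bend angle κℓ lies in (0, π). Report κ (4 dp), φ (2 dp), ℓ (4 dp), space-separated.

0.1801 312.63 2.1482

ρ = √(x²+y²) = √(0.278² + -0.302²) = 0.41047
φ = atan2(y, x) mod 360° = atan2(-0.302, 0.278) = 312.6305°
|p|² = ρ² + z² = 0.41047² + 2.095² = 4.55751
κ = 2ρ / |p|² = 2×0.41047 / 4.55751 = 0.18013
θ = 2·atan2(ρ, z) = 2·atan2(0.41047, 2.095) = 0.38696 rad
ℓ = θ/κ = 0.38696/0.18013 = 2.14821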